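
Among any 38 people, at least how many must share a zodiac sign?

4

There are 12 zodiac signs, which serve as the pigeonholes.
If each of the 12 zodiac signs held at most 3, the total would be at most 12 × 3 = 36 < 38, a contradiction.
So at least one holds ⌈38/12⌉ = 4.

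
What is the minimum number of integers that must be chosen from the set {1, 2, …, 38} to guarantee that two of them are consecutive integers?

Partition {1, …, 38} into 19 pairs: {1,2}, {3,4}, …, {37,38}.
Choosing 19 integers — say the 19 even numbers 2, 4, …, 38 — takes one from each pair and avoids the property.
Choosing 20 forces two into the same pair by pigeonhole, and those are consecutive. So 20.

20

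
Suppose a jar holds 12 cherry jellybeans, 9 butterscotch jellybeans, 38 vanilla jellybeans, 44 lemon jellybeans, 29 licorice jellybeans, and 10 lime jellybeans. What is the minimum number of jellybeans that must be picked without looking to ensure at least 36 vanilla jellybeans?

140

The worst case draws every non-vanilla jellybean first: 12 + 9 + 44 + 29 + 10 = 104.
The next 36 draws are then forced to be vanilla, giving 104 + 36 = 140.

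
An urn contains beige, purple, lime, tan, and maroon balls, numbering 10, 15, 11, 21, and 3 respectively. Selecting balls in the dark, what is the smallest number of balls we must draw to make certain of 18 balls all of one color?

Treat the 5 colors as pigeonholes.
In the worst case we take at most 17 of each color, but all 10 beige, all 15 purple, all 11 lime, and all 3 maroon (fewer than 17), giving 10 + 15 + 11 + 17 + 3 = 56.
One more ball then forces some color to 18, so 56 + 1 = 57.

57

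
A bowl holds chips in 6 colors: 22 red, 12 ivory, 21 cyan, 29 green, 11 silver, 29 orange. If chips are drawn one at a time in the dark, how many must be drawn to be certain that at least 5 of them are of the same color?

25

The worst case takes 4 chips of each color without reaching 5 of any: 6 × 4 = 24.
The next chip must bring some color to 5, so 24 + 1 = 25.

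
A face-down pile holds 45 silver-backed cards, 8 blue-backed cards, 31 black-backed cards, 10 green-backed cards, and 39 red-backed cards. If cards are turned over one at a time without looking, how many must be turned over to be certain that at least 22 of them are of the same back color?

In the worst case we take at most 21 of each back color, but all 8 blue-backed and all 10 green-backed (fewer than 21), giving 21 + 8 + 21 + 10 + 21 = 81.
One more card then forces some back color to 22, so 81 + 1 = 82.

82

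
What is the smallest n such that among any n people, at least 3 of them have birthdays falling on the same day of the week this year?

15

There are 7 days of the week acting as pigeonholes.
With 7 × 2 = 14 people we could place exactly 2 in each, with no class reaching 3.
One more forces some class to hold 3, so 14 + 1 = 15.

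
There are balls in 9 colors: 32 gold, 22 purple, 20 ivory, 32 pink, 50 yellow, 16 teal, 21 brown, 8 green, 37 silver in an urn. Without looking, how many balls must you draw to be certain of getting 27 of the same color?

Treat the 9 colors as pigeonholes.
In the worst case we take at most 26 of each color, but all 22 purple, all 20 ivory, all 16 teal, all 21 brown, and all 8 green (fewer than 26), giving 26 + 22 + 20 + 26 + 26 + 16 + 21 + 8 + 26 = 191.
One more ball then forces some color to 27, so 191 + 1 = 192.

192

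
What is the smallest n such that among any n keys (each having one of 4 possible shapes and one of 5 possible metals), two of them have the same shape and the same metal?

There are 4 × 5 = 20 (shape, metal) combinations acting as pigeonholes.
With 20 keys we could place one in each, avoiding any repeat.
One more forces some (shape, metal) pair to hold 2, so 20 + 1 = 21.

21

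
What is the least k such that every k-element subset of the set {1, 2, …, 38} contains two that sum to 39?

Partition {1, …, 38} into 19 pairs: {1,38}, {2,37}, …, {19,20}.
Choosing 19 integers — say the integers 1 through 19 — takes one from each pair and avoids the property.
Choosing 20 forces two into the same pair by pigeonhole, and those sum to 39. So 20.

20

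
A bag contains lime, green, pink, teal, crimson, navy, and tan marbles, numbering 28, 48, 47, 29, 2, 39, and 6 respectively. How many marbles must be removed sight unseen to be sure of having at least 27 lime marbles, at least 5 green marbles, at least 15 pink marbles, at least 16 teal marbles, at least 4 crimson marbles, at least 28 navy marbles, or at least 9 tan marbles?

95

Each of the 7 colors has its own threshold; avoid all of them simultaneously.
The worst case stops just short of every target: 26 lime, 4 green, 14 pink, 15 teal, all 2 crimson, 27 navy, all 6 tan — 26 + 4 + 14 + 15 + 2 + 27 + 6 = 94 marbles.
One more marble must push some color to its target, so 94 + 1 = 95.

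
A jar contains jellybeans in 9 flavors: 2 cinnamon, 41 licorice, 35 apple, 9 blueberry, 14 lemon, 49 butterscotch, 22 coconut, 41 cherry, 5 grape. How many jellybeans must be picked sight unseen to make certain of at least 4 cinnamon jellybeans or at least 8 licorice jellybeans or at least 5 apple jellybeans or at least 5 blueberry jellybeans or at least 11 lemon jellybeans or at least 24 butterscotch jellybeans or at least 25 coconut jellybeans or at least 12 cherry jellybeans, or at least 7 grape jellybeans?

89

The worst case stops just short of every target: all 2 cinnamon, 7 licorice, 4 apple, 4 blueberry, 10 lemon, 23 butterscotch, all 22 coconut, 11 cherry, all 5 grape — 2 + 7 + 4 + 4 + 10 + 23 + 22 + 11 + 5 = 88 jellybeans.
One more jellybean must push some flavor to its target, so 88 + 1 = 89.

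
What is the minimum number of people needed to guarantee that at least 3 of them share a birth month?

25

There are 12 months of the year acting as pigeonholes.
With 12 × 2 = 24 people we could place exactly 2 in each, with no class reaching 3.
One more forces some class to hold 3, so 24 + 1 = 25.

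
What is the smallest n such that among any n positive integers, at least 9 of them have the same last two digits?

There are 100 possible two-digit endings acting as pigeonholes.
With 100 × 8 = 800 positive integers we could place exactly 8 in each, with no class reaching 9.
One more forces some class to hold 9, so 800 + 1 = 801.

801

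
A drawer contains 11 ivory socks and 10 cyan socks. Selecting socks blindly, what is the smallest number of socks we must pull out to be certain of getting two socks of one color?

3

Treat the 2 colors as pigeonholes.
The worst case takes 1 sock of each color without reaching 2 of any: 2 × 1 = 2.
The next sock must bring some color to 2, so 2 + 1 = 3.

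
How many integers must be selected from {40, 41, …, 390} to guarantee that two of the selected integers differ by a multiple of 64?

65

Group the integers by remainder mod 64; there are 64 residue classes, each nonempty in this range.
Choosing one from each class (64 integers) avoids any shared remainder.
One more choice must repeat a class, so two differ by a multiple of 64. Hence 64 + 1 = 65.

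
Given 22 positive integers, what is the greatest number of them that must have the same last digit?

If each of the 10 possible last digits held at most 2, the total would be at most 10 × 2 = 20 < 22, a contradiction.
So at least one holds ⌈22/10⌉ = 3.

3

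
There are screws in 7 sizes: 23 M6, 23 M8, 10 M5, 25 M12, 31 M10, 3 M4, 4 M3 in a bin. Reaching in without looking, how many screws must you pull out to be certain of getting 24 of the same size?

110

In the worst case we take at most 23 of each size, but all 10 M5, all 3 M4, and all 4 M3 (fewer than 23), giving 23 + 23 + 10 + 23 + 23 + 3 + 4 = 109.
One more screw then forces some size to 24, so 109 + 1 = 110.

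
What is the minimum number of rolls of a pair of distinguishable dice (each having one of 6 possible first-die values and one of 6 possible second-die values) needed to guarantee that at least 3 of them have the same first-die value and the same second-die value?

There are 6 × 6 = 36 (first-die value, second-die value) combinations acting as pigeonholes.
With 36 × 2 = 72 rolls of a pair of distinguishable dice we could place exactly 2 in each, with no (first-die value, second-die value) pair reaching 3.
One more forces some (first-die value, second-die value) pair to hold 3, so 72 + 1 = 73.

73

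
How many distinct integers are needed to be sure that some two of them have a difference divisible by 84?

Two integers differ by a multiple of 84 exactly when they share a remainder mod 84.
There are 84 residue classes mod 84, so 84 integers can all lie in distinct classes.
One more integer must repeat a residue, giving a difference divisible by 84. So n = 84 + 1 = 85.

85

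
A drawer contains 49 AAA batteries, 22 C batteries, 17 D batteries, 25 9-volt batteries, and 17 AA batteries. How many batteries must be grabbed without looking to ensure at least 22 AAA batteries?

The worst case draws every non-AAA battery first: 22 + 17 + 25 + 17 = 81.
The next 22 draws are then forced to be AAA, giving 81 + 22 = 103.

103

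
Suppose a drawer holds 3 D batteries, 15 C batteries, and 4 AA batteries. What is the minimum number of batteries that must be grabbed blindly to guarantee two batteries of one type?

4

Treat the 3 types as pigeonholes.
The worst case takes 1 battery of each type without reaching 2 of any: 3 × 1 = 3.
The next battery must bring some type to 2, so 3 + 1 = 4.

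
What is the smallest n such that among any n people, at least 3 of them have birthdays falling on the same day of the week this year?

There are 7 days of the week acting as pigeonholes.
With 7 × 2 = 14 people we could place exactly 2 in each, with no class reaching 3.
One more forces some class to hold 3, so 14 + 1 = 15.

15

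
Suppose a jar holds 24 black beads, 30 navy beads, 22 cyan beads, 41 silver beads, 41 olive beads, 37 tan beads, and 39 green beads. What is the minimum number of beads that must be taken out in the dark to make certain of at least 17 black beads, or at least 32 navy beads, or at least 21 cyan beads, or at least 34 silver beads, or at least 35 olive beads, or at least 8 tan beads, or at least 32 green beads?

172

Each of the 7 colors has its own threshold; avoid all of them simultaneously.
The worst case stops just short of every target: 16 black, all 30 navy, 20 cyan, 33 silver, 34 olive, 7 tan, 31 green — 16 + 30 + 20 + 33 + 34 + 7 + 31 = 171 beads.
One more bead must push some color to its target, so 171 + 1 = 172.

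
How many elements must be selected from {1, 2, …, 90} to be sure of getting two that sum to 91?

Partition {1, …, 90} into 45 pairs: {1,90}, {2,89}, …, {45,46}.
Choosing 45 integers — say the integers 1 through 45 — takes one from each pair and avoids the property.
Choosing 46 forces two into the same pair by pigeonhole, and those sum to 91. So 46.

46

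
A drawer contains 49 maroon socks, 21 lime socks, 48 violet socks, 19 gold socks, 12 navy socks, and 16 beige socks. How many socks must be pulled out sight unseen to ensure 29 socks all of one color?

125

In the worst case we take at most 28 of each color, but all 21 lime, all 19 gold, all 12 navy, and all 16 beige (fewer than 28), giving 28 + 21 + 28 + 19 + 12 + 16 = 124.
One more sock then forces some color to 29, so 124 + 1 = 125.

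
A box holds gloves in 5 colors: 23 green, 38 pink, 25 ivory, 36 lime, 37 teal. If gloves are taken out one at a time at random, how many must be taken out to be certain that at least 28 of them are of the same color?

130

In the worst case we take at most 27 of each color, but all 23 green and all 25 ivory (fewer than 27), giving 23 + 27 + 25 + 27 + 27 = 129.
One more glove then forces some color to 28, so 129 + 1 = 130.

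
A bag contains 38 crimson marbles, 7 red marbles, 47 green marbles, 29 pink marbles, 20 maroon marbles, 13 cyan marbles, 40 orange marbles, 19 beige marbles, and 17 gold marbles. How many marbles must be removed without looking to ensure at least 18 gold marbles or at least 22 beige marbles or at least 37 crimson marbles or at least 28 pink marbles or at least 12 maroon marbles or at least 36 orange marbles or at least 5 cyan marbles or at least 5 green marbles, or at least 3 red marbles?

156

Each of the 9 colors has its own threshold; avoid all of them simultaneously.
The worst case stops just short of every target: 36 crimson, 2 red, 4 green, 27 pink, 11 maroon, 4 cyan, 35 orange, all 19 beige, 17 gold — 36 + 2 + 4 + 27 + 11 + 4 + 35 + 19 + 17 = 155 marbles.
One more marble must push some color to its target, so 155 + 1 = 156.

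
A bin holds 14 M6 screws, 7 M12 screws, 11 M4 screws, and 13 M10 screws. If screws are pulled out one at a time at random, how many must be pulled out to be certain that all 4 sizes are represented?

39

The hardest size to obtain is M12: we could draw every other screw first — 45 − 7 = 38 screws — without a single M12 one.
The next draw must be M12, so 38 + 1 = 39.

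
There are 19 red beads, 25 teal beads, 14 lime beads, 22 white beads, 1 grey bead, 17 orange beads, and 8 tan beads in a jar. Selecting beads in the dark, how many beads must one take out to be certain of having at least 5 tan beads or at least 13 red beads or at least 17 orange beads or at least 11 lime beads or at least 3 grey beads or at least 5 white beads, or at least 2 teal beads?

49

Each of the 7 colors has its own threshold; avoid all of them simultaneously.
The worst case stops just short of every target: 12 red, 1 teal, 10 lime, 4 white, all 1 grey, 16 orange, 4 tan — 12 + 1 + 10 + 4 + 1 + 16 + 4 = 48 beads.
One more bead must push some color to its target, so 48 + 1 = 49.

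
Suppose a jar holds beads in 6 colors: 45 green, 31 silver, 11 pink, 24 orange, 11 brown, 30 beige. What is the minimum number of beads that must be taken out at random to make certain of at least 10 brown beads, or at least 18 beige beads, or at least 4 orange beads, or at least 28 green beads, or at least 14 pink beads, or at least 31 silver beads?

98

The worst case stops just short of every target: 27 green, 30 silver, all 11 pink, 3 orange, 9 brown, 17 beige — 27 + 30 + 11 + 3 + 9 + 17 = 97 beads.
One more bead must push some color to its target, so 97 + 1 = 98.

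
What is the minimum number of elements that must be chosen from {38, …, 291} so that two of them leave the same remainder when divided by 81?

Group the integers by remainder mod 81; there are 81 residue classes, each nonempty in this range.
Choosing one from each class (81 integers) avoids any shared remainder.
One more choice must repeat a class, so two differ by a multiple of 81. Hence 81 + 1 = 82.

82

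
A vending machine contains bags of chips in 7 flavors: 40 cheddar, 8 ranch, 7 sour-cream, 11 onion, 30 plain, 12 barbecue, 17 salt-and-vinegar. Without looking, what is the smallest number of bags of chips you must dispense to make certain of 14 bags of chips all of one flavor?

In the worst case we take at most 13 of each flavor, but all 8 ranch, all 7 sour-cream, all 11 onion, and all 12 barbecue (fewer than 13), giving 13 + 8 + 7 + 11 + 13 + 12 + 13 = 77.
One more bag of chips then forces some flavor to 14, so 77 + 1 = 78.

78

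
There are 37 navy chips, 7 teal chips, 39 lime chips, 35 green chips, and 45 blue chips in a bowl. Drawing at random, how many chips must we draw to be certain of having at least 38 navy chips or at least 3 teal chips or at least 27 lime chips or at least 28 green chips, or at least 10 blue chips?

102

The worst case stops just short of every target: 37 navy, 2 teal, 26 lime, 27 green, 9 blue — 37 + 2 + 26 + 27 + 9 = 101 chips.
One more chip must push some color to its target, so 101 + 1 = 102.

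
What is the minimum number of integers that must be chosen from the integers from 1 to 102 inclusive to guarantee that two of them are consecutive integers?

52

Partition {1, …, 102} into 51 pairs: {1,2}, {3,4}, …, {101,102}.
Choosing 51 integers — say the 51 even numbers 2, 4, …, 102 — takes one from each pair and avoids the property.
Choosing 52 forces two into the same pair by pigeonhole, and those are consecutive. So 52.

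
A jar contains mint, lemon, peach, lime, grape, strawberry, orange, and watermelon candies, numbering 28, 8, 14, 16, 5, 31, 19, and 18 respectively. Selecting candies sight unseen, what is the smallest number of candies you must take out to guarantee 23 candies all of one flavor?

Treat the 8 flavors as pigeonholes.
In the worst case we take at most 22 of each flavor, but all 8 lemon, all 14 peach, all 16 lime, all 5 grape, all 19 orange, and all 18 watermelon (fewer than 22), giving 22 + 8 + 14 + 16 + 5 + 22 + 19 + 18 = 124.
One more candy then forces some flavor to 23, so 124 + 1 = 125.

125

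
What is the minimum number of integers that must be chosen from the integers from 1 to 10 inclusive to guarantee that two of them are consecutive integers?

Partition {1, …, 10} into 5 pairs: {1,2}, {3,4}, …, {9,10}.
Choosing 5 integers — say the 5 even numbers 2, 4, …, 10 — takes one from each pair and avoids the property.
Choosing 6 forces two into the same pair by pigeonhole, and those are consecutive. So 6.

6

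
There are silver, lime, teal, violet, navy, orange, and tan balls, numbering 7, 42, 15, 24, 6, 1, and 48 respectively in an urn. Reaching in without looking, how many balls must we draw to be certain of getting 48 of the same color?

Treat the 7 colors as pigeonholes.
In the worst case we take at most 47 of each color, but all 7 silver, all 42 lime, all 15 teal, all 24 violet, all 6 navy, and all 1 orange (fewer than 47), giving 7 + 42 + 15 + 24 + 6 + 1 + 47 = 142.
One more ball then forces some color to 48, so 142 + 1 = 143.

143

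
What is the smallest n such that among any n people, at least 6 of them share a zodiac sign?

61

There are 12 zodiac signs acting as pigeonholes.
With 12 × 5 = 60 people we could place exactly 5 in each, with no class reaching 6.
One more forces some class to hold 6, so 60 + 1 = 61.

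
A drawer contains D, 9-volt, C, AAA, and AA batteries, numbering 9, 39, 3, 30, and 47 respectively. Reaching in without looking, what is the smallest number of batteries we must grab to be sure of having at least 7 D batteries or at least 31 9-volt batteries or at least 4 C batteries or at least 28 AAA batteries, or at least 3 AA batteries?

69

The worst case stops just short of every target: 6 D, 30 9-volt, 3 C, 27 AAA, 2 AA — 6 + 30 + 3 + 27 + 2 = 68 batteries.
One more battery must push some type to its target, so 68 + 1 = 69.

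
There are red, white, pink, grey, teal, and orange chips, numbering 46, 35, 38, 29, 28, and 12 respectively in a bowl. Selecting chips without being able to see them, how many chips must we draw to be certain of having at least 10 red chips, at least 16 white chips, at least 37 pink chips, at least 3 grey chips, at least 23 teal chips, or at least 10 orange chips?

Each of the 6 colors has its own threshold; avoid all of them simultaneously.
The worst case stops just short of every target: 9 red, 15 white, 36 pink, 2 grey, 22 teal, 9 orange — 9 + 15 + 36 + 2 + 22 + 9 = 93 chips.
One more chip must push some color to its target, so 93 + 1 = 94.

94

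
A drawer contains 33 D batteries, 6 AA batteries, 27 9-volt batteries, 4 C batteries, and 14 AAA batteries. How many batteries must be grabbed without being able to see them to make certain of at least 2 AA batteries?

80

To avoid AA batteries as long as possible, exhaust the other 4 types first.
The worst case draws every non-AA battery first: 33 + 27 + 4 + 14 = 78.
The next 2 draws are then forced to be AA, giving 78 + 2 = 80.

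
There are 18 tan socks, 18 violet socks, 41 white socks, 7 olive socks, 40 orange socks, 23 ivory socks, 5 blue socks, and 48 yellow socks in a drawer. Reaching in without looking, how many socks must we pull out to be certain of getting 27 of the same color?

In the worst case we take at most 26 of each color, but all 18 tan, all 18 violet, all 7 olive, all 23 ivory, and all 5 blue (fewer than 26), giving 18 + 18 + 26 + 7 + 26 + 23 + 5 + 26 = 149.
One more sock then forces some color to 27, so 149 + 1 = 150.

150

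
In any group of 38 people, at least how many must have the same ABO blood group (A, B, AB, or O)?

10

There are 4 ABO blood groups, which serve as the pigeonholes.
If each of the 4 ABO blood groups held at most 9, the total would be at most 4 × 9 = 36 < 38, a contradiction.
So at least one holds ⌈38/4⌉ = 10.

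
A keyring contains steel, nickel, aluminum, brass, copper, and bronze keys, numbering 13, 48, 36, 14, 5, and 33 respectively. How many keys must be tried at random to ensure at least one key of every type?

145

The hardest type to obtain is copper: we could draw every other key first — 149 − 5 = 144 keys — without a single copper one.
The next draw must be copper, so 144 + 1 = 145.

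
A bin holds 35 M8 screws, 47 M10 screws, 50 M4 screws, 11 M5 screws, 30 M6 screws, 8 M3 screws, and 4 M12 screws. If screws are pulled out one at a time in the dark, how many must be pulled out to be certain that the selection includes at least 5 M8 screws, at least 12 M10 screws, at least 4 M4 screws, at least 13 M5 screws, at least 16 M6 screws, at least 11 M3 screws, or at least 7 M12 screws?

57

Each of the 7 sizes has its own threshold; avoid all of them simultaneously.
The worst case stops just short of every target: 4 M8, 11 M10, 3 M4, all 11 M5, 15 M6, all 8 M3, all 4 M12 — 4 + 11 + 3 + 11 + 15 + 8 + 4 = 56 screws.
One more screw must push some size to its target, so 56 + 1 = 57.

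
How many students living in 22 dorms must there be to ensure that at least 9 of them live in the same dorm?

177

There are 22 dorms acting as pigeonholes.
With 22 × 8 = 176 students we could place exactly 8 in each, with no class reaching 9.
One more forces some class to hold 9, so 176 + 1 = 177.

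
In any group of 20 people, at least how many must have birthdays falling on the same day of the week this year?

3

The 20 people fall into 7 days of the week.
If each of the 7 days of the week held at most 2, the total would be at most 7 × 2 = 14 < 20, a contradiction.
So at least one holds ⌈20/7⌉ = 3.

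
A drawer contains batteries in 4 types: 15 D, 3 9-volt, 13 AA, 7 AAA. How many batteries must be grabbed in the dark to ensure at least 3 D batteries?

To avoid D batteries as long as possible, exhaust the other 3 types first.
The worst case draws every non-D battery first: 3 + 13 + 7 = 23.
The next 3 draws are then forced to be D, giving 23 + 3 = 26.

26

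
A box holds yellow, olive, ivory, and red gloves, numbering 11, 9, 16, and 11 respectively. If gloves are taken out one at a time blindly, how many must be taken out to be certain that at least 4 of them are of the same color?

The worst case takes 3 gloves of each color without reaching 4 of any: 4 × 3 = 12.
The next glove must bring some color to 4, so 12 + 1 = 13.

13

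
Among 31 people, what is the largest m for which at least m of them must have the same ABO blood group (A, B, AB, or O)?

8

If each of the 4 ABO blood groups held at most 7, the total would be at most 4 × 7 = 28 < 31, a contradiction.
So at least one holds ⌈31/4⌉ = 8.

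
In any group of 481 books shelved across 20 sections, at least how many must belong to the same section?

The 481 books fall into 20 sections.
If each of the 20 sections held at most 24, the total would be at most 20 × 24 = 480 < 481, a contradiction.
So at least one holds ⌈481/20⌉ = 25.

25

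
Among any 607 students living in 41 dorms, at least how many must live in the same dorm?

The 607 students fall into 41 dorms.
If each of the 41 dorms held at most 14, the total would be at most 41 × 14 = 574 < 607, a contradiction.
So at least one holds ⌈607/41⌉ = 15.

15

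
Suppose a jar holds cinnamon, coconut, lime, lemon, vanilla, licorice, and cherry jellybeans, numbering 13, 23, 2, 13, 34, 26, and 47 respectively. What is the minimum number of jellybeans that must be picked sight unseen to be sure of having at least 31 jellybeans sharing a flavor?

138

Treat the 7 flavors as pigeonholes.
In the worst case we take at most 30 of each flavor, but all 13 cinnamon, all 23 coconut, all 2 lime, all 13 lemon, and all 26 licorice (fewer than 30), giving 13 + 23 + 2 + 13 + 30 + 26 + 30 = 137.
One more jellybean then forces some flavor to 31, so 137 + 1 = 138.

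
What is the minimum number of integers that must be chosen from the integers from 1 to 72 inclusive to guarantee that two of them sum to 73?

37

Partition {1, …, 72} into 36 pairs: {1,72}, {2,71}, …, {36,37}.
Choosing 36 integers — say the integers 1 through 36 — takes one from each pair and avoids the property.
Choosing 37 forces two into the same pair by pigeonhole, and those sum to 73. So 37.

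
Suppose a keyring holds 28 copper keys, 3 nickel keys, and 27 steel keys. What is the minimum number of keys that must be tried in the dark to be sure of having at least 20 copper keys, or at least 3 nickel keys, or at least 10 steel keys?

31

Each of the 3 types has its own threshold; avoid all of them simultaneously.
The worst case stops just short of every target: 19 copper, 2 nickel, 9 steel — 19 + 2 + 9 = 30 keys.
One more key must push some type to its target, so 30 + 1 = 31.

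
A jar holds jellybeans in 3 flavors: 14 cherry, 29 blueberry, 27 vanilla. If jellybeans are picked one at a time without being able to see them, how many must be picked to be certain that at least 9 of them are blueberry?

50

The worst case draws every non-blueberry jellybean first: 14 + 27 = 41.
The next 9 draws are then forced to be blueberry, giving 41 + 9 = 50.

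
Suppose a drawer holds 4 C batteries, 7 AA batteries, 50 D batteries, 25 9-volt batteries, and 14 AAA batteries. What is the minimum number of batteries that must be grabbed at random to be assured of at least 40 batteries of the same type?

In the worst case we take at most 39 of each type, but all 4 C, all 7 AA, all 25 9-volt, and all 14 AAA (fewer than 39), giving 4 + 7 + 39 + 25 + 14 = 89.
One more battery then forces some type to 40, so 89 + 1 = 90.

90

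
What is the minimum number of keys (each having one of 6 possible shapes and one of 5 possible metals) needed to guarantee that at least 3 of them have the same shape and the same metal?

There are 6 × 5 = 30 (shape, metal) combinations acting as pigeonholes.
With 30 × 2 = 60 keys we could place exactly 2 in each, with no (shape, metal) pair reaching 3.
One more forces some (shape, metal) pair to hold 3, so 60 + 1 = 61.

61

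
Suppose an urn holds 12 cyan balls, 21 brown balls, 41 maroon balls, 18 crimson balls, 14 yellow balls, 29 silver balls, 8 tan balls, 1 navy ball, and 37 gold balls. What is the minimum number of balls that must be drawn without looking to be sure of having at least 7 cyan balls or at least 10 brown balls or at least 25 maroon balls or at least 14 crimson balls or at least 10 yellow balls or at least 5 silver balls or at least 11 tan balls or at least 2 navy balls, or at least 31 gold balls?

105

Each of the 9 colors has its own threshold; avoid all of them simultaneously.
The worst case stops just short of every target: 6 cyan, 9 brown, 24 maroon, 13 crimson, 9 yellow, 4 silver, all 8 tan, 1 navy, 30 gold — 6 + 9 + 24 + 13 + 9 + 4 + 8 + 1 + 30 = 104 balls.
One more ball must push some color to its target, so 104 + 1 = 105.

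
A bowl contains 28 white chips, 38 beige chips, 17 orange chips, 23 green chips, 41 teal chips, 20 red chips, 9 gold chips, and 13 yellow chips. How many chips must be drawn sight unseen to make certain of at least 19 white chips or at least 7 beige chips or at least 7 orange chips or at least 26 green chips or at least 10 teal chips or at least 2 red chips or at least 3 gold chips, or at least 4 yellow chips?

The worst case stops just short of every target: 18 white, 6 beige, 6 orange, all 23 green, 9 teal, 1 red, 2 gold, 3 yellow — 18 + 6 + 6 + 23 + 9 + 1 + 2 + 3 = 68 chips.
One more chip must push some color to its target, so 68 + 1 = 69.

69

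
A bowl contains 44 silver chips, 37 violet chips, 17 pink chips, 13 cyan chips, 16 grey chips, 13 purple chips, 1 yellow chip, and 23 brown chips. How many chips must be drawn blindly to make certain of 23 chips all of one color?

In the worst case we take at most 22 of each color, but all 17 pink, all 13 cyan, all 16 grey, all 13 purple, and all 1 yellow (fewer than 22), giving 22 + 22 + 17 + 13 + 16 + 13 + 1 + 22 = 126.
One more chip then forces some color to 23, so 126 + 1 = 127.

127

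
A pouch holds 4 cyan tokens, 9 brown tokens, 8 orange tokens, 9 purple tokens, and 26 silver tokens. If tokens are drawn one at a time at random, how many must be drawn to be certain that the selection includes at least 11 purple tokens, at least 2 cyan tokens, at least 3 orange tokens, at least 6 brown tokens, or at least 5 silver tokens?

22

The worst case stops just short of every target: 1 cyan, 5 brown, 2 orange, all 9 purple, 4 silver — 1 + 5 + 2 + 9 + 4 = 21 tokens.
One more token must push some color to its target, so 21 + 1 = 22.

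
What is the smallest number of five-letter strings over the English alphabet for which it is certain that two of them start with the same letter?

There are 26 possible first letters acting as pigeonholes.
With 26 five-letter strings over the English alphabet we could place one in each, avoiding any repeat.
One more forces some class to hold 2, so 26 + 1 = 27.

27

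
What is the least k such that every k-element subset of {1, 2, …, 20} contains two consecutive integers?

Partition {1, …, 20} into 10 pairs: {1,2}, {3,4}, …, {19,20}.
Choosing 10 integers — say the 10 even numbers 2, 4, …, 20 — takes one from each pair and avoids the property.
Choosing 11 forces two into the same pair by pigeonhole, and those are consecutive. So 11.

11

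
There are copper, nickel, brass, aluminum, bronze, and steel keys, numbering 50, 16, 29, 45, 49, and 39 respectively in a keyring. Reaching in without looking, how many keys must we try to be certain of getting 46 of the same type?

220

Treat the 6 types as pigeonholes.
In the worst case we take at most 45 of each type, but all 16 nickel, all 29 brass, and all 39 steel (fewer than 45), giving 45 + 16 + 29 + 45 + 45 + 39 = 219.
One more key then forces some type to 46, so 219 + 1 = 220.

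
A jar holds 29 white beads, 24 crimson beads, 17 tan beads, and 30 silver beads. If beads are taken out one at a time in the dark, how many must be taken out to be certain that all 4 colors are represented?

84

The hardest color to obtain is tan: we could draw every other bead first — 100 − 17 = 83 beads — without a single tan one.
The next draw must be tan, so 83 + 1 = 84.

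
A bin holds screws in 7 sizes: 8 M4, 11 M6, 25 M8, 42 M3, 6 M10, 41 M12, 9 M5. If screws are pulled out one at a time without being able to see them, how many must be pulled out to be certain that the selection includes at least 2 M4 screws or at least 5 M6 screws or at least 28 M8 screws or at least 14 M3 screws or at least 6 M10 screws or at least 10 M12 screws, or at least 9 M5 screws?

66

The worst case stops just short of every target: 1 M4, 4 M6, all 25 M8, 13 M3, 5 M10, 9 M12, 8 M5 — 1 + 4 + 25 + 13 + 5 + 9 + 8 = 65 screws.
One more screw must push some size to its target, so 65 + 1 = 66.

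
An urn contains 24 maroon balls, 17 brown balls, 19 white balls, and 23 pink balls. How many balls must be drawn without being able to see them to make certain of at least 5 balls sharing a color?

Treat the 4 colors as pigeonholes.
The worst case takes 4 balls of each color without reaching 5 of any: 4 × 4 = 16.
The next ball must bring some color to 5, so 16 + 1 = 17.

17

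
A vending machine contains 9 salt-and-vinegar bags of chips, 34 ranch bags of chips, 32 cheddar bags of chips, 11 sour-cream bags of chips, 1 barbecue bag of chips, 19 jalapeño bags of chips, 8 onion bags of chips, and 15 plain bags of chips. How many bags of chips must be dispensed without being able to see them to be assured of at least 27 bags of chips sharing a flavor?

In the worst case we take at most 26 of each flavor, but all 9 salt-and-vinegar, all 11 sour-cream, all 1 barbecue, all 19 jalapeño, all 8 onion, and all 15 plain (fewer than 26), giving 9 + 26 + 26 + 11 + 1 + 19 + 8 + 15 = 115.
One more bag of chips then forces some flavor to 27, so 115 + 1 = 116.

116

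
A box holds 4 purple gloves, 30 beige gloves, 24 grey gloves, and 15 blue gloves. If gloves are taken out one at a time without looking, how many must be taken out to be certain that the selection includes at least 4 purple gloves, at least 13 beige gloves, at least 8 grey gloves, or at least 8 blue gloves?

30

The worst case stops just short of every target: 3 purple, 12 beige, 7 grey, 7 blue — 3 + 12 + 7 + 7 = 29 gloves.
One more glove must push some color to its target, so 29 + 1 = 30.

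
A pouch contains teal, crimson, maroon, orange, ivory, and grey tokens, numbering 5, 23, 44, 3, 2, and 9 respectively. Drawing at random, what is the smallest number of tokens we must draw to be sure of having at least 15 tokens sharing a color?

Treat the 6 colors as pigeonholes.
In the worst case we take at most 14 of each color, but all 5 teal, all 3 orange, all 2 ivory, and all 9 grey (fewer than 14), giving 5 + 14 + 14 + 3 + 2 + 9 = 47.
One more token then forces some color to 15, so 47 + 1 = 48.

48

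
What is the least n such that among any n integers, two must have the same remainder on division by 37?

38

Two integers differ by a multiple of 37 exactly when they share a remainder mod 37.
There are 37 residue classes mod 37, so 37 integers can all lie in distinct classes.
One more integer must repeat a residue, giving a difference divisible by 37. So n = 37 + 1 = 38.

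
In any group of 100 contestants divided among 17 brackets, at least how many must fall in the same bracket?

6

The 100 contestants fall into 17 brackets.
If each of the 17 brackets held at most 5, the total would be at most 17 × 5 = 85 < 100, a contradiction.
So at least one holds ⌈100/17⌉ = 6.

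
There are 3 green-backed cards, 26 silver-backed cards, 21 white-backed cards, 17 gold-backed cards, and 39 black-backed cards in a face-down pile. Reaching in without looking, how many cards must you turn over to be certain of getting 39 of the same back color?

Treat the 5 back colors as pigeonholes.
In the worst case we take at most 38 of each back color, but all 3 green-backed, all 26 silver-backed, all 21 white-backed, and all 17 gold-backed (fewer than 38), giving 3 + 26 + 21 + 17 + 38 = 105.
One more card then forces some back color to 39, so 105 + 1 = 106.

106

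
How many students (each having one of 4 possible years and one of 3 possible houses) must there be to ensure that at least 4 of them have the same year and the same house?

There are 4 × 3 = 12 (year, house) combinations acting as pigeonholes.
With 12 × 3 = 36 students we could place exactly 3 in each, with no (year, house) pair reaching 4.
One more forces some (year, house) pair to hold 4, so 36 + 1 = 37.

37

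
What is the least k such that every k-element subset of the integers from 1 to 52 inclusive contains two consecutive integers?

Partition {1, …, 52} into 26 pairs: {1,2}, {3,4}, …, {51,52}.
Choosing 26 integers — say the 26 even numbers 2, 4, …, 52 — takes one from each pair and avoids the property.
Choosing 27 forces two into the same pair by pigeonhole, and those are consecutive. So 27.

27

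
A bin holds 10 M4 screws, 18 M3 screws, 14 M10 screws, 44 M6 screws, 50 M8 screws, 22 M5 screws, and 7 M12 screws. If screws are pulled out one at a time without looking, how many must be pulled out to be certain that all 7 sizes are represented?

159

The hardest size to obtain is M12: we could draw every other screw first — 165 − 7 = 158 screws — without a single M12 one.
The next draw must be M12, so 158 + 1 = 159.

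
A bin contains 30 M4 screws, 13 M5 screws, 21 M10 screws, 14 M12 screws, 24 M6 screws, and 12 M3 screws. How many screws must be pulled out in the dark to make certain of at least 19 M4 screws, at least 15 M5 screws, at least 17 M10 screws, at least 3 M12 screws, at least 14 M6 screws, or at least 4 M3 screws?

66

The worst case stops just short of every target: 18 M4, all 13 M5, 16 M10, 2 M12, 13 M6, 3 M3 — 18 + 13 + 16 + 2 + 13 + 3 = 65 screws.
One more screw must push some size to its target, so 65 + 1 = 66.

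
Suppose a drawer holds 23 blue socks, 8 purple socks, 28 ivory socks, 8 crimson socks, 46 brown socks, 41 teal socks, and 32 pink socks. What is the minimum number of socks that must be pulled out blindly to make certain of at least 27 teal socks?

The worst case draws every non-teal sock first: 23 + 8 + 28 + 8 + 46 + 32 = 145.
The next 27 draws are then forced to be teal, giving 145 + 27 = 172.

172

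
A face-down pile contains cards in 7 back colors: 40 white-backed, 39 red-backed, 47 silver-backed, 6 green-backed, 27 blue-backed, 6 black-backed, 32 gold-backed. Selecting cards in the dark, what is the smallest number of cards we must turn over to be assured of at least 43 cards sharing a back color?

193

In the worst case we take at most 42 of each back color, but all 40 white-backed, all 39 red-backed, all 6 green-backed, all 27 blue-backed, all 6 black-backed, and all 32 gold-backed (fewer than 42), giving 40 + 39 + 42 + 6 + 27 + 6 + 32 = 192.
One more card then forces some back color to 43, so 192 + 1 = 193.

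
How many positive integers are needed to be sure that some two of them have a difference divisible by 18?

Two integers differ by a multiple of 18 exactly when they share a remainder mod 18.
There are 18 residue classes mod 18, so 18 integers can all lie in distinct classes.
One more integer must repeat a residue, giving a difference divisible by 18. So n = 18 + 1 = 19.

19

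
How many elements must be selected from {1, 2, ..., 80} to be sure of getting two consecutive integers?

Partition {1, …, 80} into 40 pairs: {1,2}, {3,4}, …, {79,80}.
Choosing 40 integers — say the 40 even numbers 2, 4, …, 80 — takes one from each pair and avoids the property.
Choosing 41 forces two into the same pair by pigeonhole, and those are consecutive. So 41.

41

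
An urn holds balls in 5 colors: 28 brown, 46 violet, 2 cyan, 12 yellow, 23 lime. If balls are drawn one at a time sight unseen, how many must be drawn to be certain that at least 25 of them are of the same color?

In the worst case we take at most 24 of each color, but all 2 cyan, all 12 yellow, and all 23 lime (fewer than 24), giving 24 + 24 + 2 + 12 + 23 = 85.
One more ball then forces some color to 25, so 85 + 1 = 86.

86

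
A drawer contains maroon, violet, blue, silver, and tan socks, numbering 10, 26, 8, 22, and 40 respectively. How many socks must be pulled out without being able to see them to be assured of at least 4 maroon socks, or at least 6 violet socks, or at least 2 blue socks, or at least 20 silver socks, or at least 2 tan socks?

30

The worst case stops just short of every target: 3 maroon, 5 violet, 1 blue, 19 silver, 1 tan — 3 + 5 + 1 + 19 + 1 = 29 socks.
One more sock must push some color to its target, so 29 + 1 = 30.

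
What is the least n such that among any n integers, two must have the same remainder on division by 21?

Use the pigeonhole principle on residue classes: two integers differ by a multiple of 21 exactly when they share a remainder mod 21.
There are 21 residue classes mod 21, so 21 integers can all lie in distinct classes.
One more integer must repeat a residue, giving a difference divisible by 21. So n = 21 + 1 = 22.

22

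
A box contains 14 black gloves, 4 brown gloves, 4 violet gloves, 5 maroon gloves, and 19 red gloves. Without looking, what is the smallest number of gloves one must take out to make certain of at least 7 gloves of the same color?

In the worst case we take at most 6 of each color, but all 4 brown, all 4 violet, and all 5 maroon (fewer than 6), giving 6 + 4 + 4 + 5 + 6 = 25.
One more glove then forces some color to 7, so 25 + 1 = 26.

26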